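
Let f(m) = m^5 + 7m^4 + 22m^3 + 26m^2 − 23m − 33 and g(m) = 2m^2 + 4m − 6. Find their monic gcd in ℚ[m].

m^2 + 2m − 3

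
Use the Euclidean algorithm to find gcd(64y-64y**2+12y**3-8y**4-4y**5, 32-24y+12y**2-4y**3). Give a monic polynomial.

Euclidean algorithm in ℚ[y]:
  -4y**5-8y**4+12y**3-64y**2+64y = (y**2+5y+6)(-4y**3+12y**2-24y+32) + (-48y**2+48y-192)
  -4y**3+12y**2-24y+32 = ((1/12)y-1/6)(-48y**2+48y-192) + (0)
Last nonzero remainder: -48y**2+48y-192. Dividing through by -48 gives the monic gcd y**2-y+4.

4-y+y**2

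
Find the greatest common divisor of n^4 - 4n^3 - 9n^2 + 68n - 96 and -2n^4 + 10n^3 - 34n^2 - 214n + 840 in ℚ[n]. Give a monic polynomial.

Apply the Euclidean algorithm:
  n^4 - 4n^3 - 9n^2 + 68n - 96 = (-1/2)(-2n^4 + 10n^3 - 34n^2 - 214n + 840) + (n^3 - 26n^2 - 39n + 324)
  -2n^4 + 10n^3 - 34n^2 - 214n + 840 = (-2n - 42)(n^3 - 26n^2 - 39n + 324) + (-1204n^2 - 1204n + 14448)
  n^3 - 26n^2 - 39n + 324 = (-(1/1204)n + 27/1204)(-1204n^2 - 1204n + 14448) + (0)
Last nonzero remainder: -1204n^2 - 1204n + 14448. Dividing through by -1204 gives the monic gcd n^2 + n - 12.

n^2 + n - 12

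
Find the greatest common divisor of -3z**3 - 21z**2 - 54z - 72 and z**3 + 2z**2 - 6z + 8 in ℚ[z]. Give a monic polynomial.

By polynomial division,
  -3z**3 - 21z**2 - 54z - 72 = (-3)(z**3 + 2z**2 - 6z + 8) + (-15z**2 - 72z - 48)
  z**3 + 2z**2 - 6z + 8 = (-(1/15)z + 14/75)(-15z**2 - 72z - 48) + ((106/25)z + 424/25)
  -15z**2 - 72z - 48 = (-(375/106)z - 150/53)((106/25)z + 424/25) + (0)
Last nonzero remainder: (106/25)z + 424/25. Dividing through by 106/25 gives the monic gcd z + 4.

z + 4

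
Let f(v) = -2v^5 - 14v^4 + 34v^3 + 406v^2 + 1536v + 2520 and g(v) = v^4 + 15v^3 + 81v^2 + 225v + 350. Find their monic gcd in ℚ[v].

Apply the Euclidean algorithm:
  -2v^5 - 14v^4 + 34v^3 + 406v^2 + 1536v + 2520 = (-2v + 16)(v^4 + 15v^3 + 81v^2 + 225v + 350) + (-44v^3 - 440v^2 - 1364v - 3080)
  v^4 + 15v^3 + 81v^2 + 225v + 350 = (-(1/44)v - 5/44)(-44v^3 - 440v^2 - 1364v - 3080) + (0)
Last nonzero remainder: -44v^3 - 440v^2 - 1364v - 3080. Dividing through by -44 gives the monic gcd v^3 + 10v^2 + 31v + 70.

v^3 + 10v^2 + 31v + 70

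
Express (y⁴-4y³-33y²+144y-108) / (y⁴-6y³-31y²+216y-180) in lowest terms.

(y-3)/(y-5)

By polynomial division,
  y⁴-4y³-33y²+144y-108 = (y⁴-6y³-31y²+216y-180) + (2y³-2y²-72y+72)
  y⁴-6y³-31y²+216y-180 = ((1/2)y-5/2)(2y³-2y²-72y+72) + (0)
Last nonzero remainder: 2y³-2y²-72y+72. Dividing through by 2 gives the monic gcd y³-y²-36y+36.
Cancel y³-y²-36y+36 from numerator and denominator to get the reduced form.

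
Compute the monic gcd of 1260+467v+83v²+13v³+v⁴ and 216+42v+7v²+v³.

36+v+v²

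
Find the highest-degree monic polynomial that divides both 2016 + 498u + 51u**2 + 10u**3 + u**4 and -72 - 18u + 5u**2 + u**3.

6 + u

Euclidean algorithm in ℚ[u]:
  u**4 + 10u**3 + 51u**2 + 498u + 2016 = (u + 5)(u**3 + 5u**2 - 18u - 72) + (44u**2 + 660u + 2376)
  u**3 + 5u**2 - 18u - 72 = ((1/44)u - 5/22)(44u**2 + 660u + 2376) + (78u + 468)
  44u**2 + 660u + 2376 = ((22/39)u + 66/13)(78u + 468) + (0)
Last nonzero remainder: 78u + 468. Dividing through by 78 gives the monic gcd u + 6.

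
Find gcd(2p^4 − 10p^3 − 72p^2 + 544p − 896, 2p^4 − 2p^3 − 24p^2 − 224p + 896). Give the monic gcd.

p^2 − 8p + 16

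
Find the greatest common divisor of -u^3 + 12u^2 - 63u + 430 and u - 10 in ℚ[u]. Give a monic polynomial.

u - 10

By polynomial division,
  -u^3 + 12u^2 - 63u + 430 = (-u^2 + 2u - 43)(u - 10) + (0)
The last nonzero remainder u - 10 is already monic.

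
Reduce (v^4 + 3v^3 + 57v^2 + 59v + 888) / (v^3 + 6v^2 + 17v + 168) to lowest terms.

(v^2 + 4v + 37)/(v + 7)

Apply the Euclidean algorithm:
  v^4 + 3v^3 + 57v^2 + 59v + 888 = (v − 3)(v^3 + 6v^2 + 17v + 168) + (58v^2 − 58v + 1392)
  v^3 + 6v^2 + 17v + 168 = ((1/58)v + 7/58)(58v^2 − 58v + 1392) + (0)
Last nonzero remainder: 58v^2 − 58v + 1392. Dividing through by 58 gives the monic gcd v^2 − v + 24.
Cancel v^2 − v + 24 from numerator and denominator to get the reduced form.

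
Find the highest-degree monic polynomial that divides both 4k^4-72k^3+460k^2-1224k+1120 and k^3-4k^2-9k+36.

Repeated division with remainder:
  4k^4-72k^3+460k^2-1224k+1120 = (4k-56)(k^3-4k^2-9k+36) + (272k^2-1872k+3136)
  k^3-4k^2-9k+36 = ((1/272)k+49/4624)(272k^2-1872k+3136) + (-(200/289)k+800/289)
  272k^2-1872k+3136 = (-(9826/25)k+28322/25)(-(200/289)k+800/289) + (0)
Last nonzero remainder: -(200/289)k+800/289. Dividing through by -200/289 gives the monic gcd k-4.

k-4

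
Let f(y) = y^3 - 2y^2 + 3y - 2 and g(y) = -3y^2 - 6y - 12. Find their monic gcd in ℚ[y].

1

Euclidean algorithm in ℚ[y]:
  y^3 - 2y^2 + 3y - 2 = (-(1/3)y + 4/3)(-3y^2 - 6y - 12) + (7y + 14)
  -3y^2 - 6y - 12 = (-(3/7)y)(7y + 14) + (-12)
  7y + 14 = (-(7/12)y - 7/6)(-12) + (0)
The last nonzero remainder is the constant -12, so the polynomials are coprime and gcd = 1.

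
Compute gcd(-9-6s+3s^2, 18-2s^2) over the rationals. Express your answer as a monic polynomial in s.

-3+s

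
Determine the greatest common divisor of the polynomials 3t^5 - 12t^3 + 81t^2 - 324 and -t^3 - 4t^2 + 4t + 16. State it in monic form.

t^2 - 4

Apply the Euclidean algorithm:
  3t^5 - 12t^3 + 81t^2 - 324 = (-3t^2 + 12t - 48)(-t^3 - 4t^2 + 4t + 16) + (-111t^2 + 444)
  -t^3 - 4t^2 + 4t + 16 = ((1/111)t + 4/111)(-111t^2 + 444) + (0)
Last nonzero remainder: -111t^2 + 444. Dividing through by -111 gives the monic gcd t^2 - 4.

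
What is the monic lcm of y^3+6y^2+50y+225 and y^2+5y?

y^4+6y^3+50y^2+225y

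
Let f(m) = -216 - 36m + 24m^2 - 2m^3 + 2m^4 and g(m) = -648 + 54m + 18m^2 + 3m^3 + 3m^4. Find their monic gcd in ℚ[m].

-54 + 18m - 3m^2 + m^3

Apply the Euclidean algorithm:
  2m^4 - 2m^3 + 24m^2 - 36m - 216 = (2/3)(3m^4 + 3m^3 + 18m^2 + 54m - 648) + (-4m^3 + 12m^2 - 72m + 216)
  3m^4 + 3m^3 + 18m^2 + 54m - 648 = (-(3/4)m - 3)(-4m^3 + 12m^2 - 72m + 216) + (0)
Last nonzero remainder: -4m^3 + 12m^2 - 72m + 216. Dividing through by -4 gives the monic gcd m^3 - 3m^2 + 18m - 54.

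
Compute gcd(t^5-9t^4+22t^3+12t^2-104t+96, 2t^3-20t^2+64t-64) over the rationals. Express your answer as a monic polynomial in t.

t^2-6t+8

Repeated division with remainder:
  t^5-9t^4+22t^3+12t^2-104t+96 = ((1/2)t^2+(1/2)t)(2t^3-20t^2+64t-64) + (12t^2-72t+96)
  2t^3-20t^2+64t-64 = ((1/6)t-2/3)(12t^2-72t+96) + (0)
Last nonzero remainder: 12t^2-72t+96. Dividing through by 12 gives the monic gcd t^2-6t+8.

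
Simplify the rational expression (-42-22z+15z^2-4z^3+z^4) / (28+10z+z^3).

(-3-2z+z^2)/(2+z)

Apply the Euclidean algorithm:
  z^4-4z^3+15z^2-22z-42 = (z-4)(z^3+10z+28) + (5z^2-10z+70)
  z^3+10z+28 = ((1/5)z+2/5)(5z^2-10z+70) + (0)
Last nonzero remainder: 5z^2-10z+70. Dividing through by 5 gives the monic gcd z^2-2z+14.
Cancel z^2-2z+14 from numerator and denominator to get the reduced form.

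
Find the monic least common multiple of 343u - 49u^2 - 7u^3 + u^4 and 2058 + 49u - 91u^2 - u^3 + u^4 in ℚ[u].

Euclidean algorithm in ℚ[u]:
  u^4 - 7u^3 - 49u^2 + 343u = (u^4 - u^3 - 91u^2 + 49u + 2058) + (-6u^3 + 42u^2 + 294u - 2058)
  u^4 - u^3 - 91u^2 + 49u + 2058 = (-(1/6)u - 1)(-6u^3 + 42u^2 + 294u - 2058) + (0)
Last nonzero remainder: -6u^3 + 42u^2 + 294u - 2058. Dividing through by -6 gives the monic gcd u^3 - 7u^2 - 49u + 343.
Then lcm(f, g) = f·g / gcd(f, g); expanding and making the result monic gives the answer.

2058u + 49u^2 - 91u^3 - u^4 + u^5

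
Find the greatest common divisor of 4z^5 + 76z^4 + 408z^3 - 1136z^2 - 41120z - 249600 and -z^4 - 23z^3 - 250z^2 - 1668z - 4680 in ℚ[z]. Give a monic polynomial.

Euclidean algorithm in ℚ[z]:
  4z^5 + 76z^4 + 408z^3 - 1136z^2 - 41120z - 249600 = (-4z + 16)(-z^4 - 23z^3 - 250z^2 - 1668z - 4680) + (-224z^3 - 3808z^2 - 33152z - 174720)
  -z^4 - 23z^3 - 250z^2 - 1668z - 4680 = ((1/224)z + 3/112)(-224z^3 - 3808z^2 - 33152z - 174720) + (0)
Last nonzero remainder: -224z^3 - 3808z^2 - 33152z - 174720. Dividing through by -224 gives the monic gcd z^3 + 17z^2 + 148z + 780.

z^3 + 17z^2 + 148z + 780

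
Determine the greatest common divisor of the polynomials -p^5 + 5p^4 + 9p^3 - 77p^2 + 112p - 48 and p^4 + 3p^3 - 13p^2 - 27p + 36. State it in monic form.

Apply the Euclidean algorithm:
  -p^5 + 5p^4 + 9p^3 - 77p^2 + 112p - 48 = (-p + 8)(p^4 + 3p^3 - 13p^2 - 27p + 36) + (-28p^3 + 364p - 336)
  p^4 + 3p^3 - 13p^2 - 27p + 36 = (-(1/28)p - 3/28)(-28p^3 + 364p - 336) + (0)
Last nonzero remainder: -28p^3 + 364p - 336. Dividing through by -28 gives the monic gcd p^3 - 13p + 12.

p^3 - 13p + 12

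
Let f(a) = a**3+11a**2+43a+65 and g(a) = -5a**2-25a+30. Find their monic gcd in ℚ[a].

By polynomial division,
  a**3+11a**2+43a+65 = (-(1/5)a-6/5)(-5a**2-25a+30) + (19a+101)
  -5a**2-25a+30 = (-(5/19)a+30/361)(19a+101) + (7800/361)
  19a+101 = ((6859/7800)a+36461/7800)(7800/361) + (0)
The last nonzero remainder is the constant 7800/361, so the polynomials are coprime and gcd = 1.

1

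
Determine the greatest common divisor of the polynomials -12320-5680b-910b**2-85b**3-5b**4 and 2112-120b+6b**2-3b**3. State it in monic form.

88+6b+b**2

Repeated division with remainder:
  -5b**4-85b**3-910b**2-5680b-12320 = ((5/3)b+95/3)(-3b**3+6b**2-120b+2112) + (-900b**2-5400b-79200)
  -3b**3+6b**2-120b+2112 = ((1/300)b-2/75)(-900b**2-5400b-79200) + (0)
Last nonzero remainder: -900b**2-5400b-79200. Dividing through by -900 gives the monic gcd b**2+6b+88.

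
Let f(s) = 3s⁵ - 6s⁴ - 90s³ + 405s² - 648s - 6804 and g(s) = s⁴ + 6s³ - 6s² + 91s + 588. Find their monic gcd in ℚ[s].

By polynomial division,
  3s⁵ - 6s⁴ - 90s³ + 405s² - 648s - 6804 = (3s - 24)(s⁴ + 6s³ - 6s² + 91s + 588) + (72s³ - 12s² - 228s + 7308)
  s⁴ + 6s³ - 6s² + 91s + 588 = ((1/72)s + 37/432)(72s³ - 12s² - 228s + 7308) + (-(65/36)s² + (325/36)s - 455/12)
  72s³ - 12s² - 228s + 7308 = (-(2592/65)s - 12528/65)(-(65/36)s² + (325/36)s - 455/12) + (0)
Last nonzero remainder: -(65/36)s² + (325/36)s - 455/12. Dividing through by -65/36 gives the monic gcd s² - 5s + 21.

s² - 5s + 21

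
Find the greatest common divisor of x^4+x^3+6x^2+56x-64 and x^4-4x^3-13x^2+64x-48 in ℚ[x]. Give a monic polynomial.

x^2+3x-4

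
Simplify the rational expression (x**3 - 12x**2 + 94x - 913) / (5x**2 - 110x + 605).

Euclidean algorithm in ℚ[x]:
  x**3 - 12x**2 + 94x - 913 = ((1/5)x + 2)(5x**2 - 110x + 605) + (193x - 2123)
  5x**2 - 110x + 605 = ((5/193)x - 55/193)(193x - 2123) + (0)
Last nonzero remainder: 193x - 2123. Dividing through by 193 gives the monic gcd x - 11.
Cancel x - 11 from numerator and denominator to get the reduced form.

(x**2 - x + 83)/(5x - 55)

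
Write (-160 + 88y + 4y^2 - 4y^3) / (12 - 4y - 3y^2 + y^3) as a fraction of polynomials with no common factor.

(80 - 4y - 4y^2)/(-6 - y + y^2)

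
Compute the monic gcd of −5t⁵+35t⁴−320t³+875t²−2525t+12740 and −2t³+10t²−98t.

t²−5t+49

Repeated division with remainder:
  −5t⁵+35t⁴−320t³+875t²−2525t+12740 = ((5/2)t²−5t+25/2)(−2t³+10t²−98t) + (260t²−1300t+12740)
  −2t³+10t²−98t = (−(1/130)t)(260t²−1300t+12740) + (0)
Last nonzero remainder: 260t²−1300t+12740. Dividing through by 260 gives the monic gcd t²−5t+49.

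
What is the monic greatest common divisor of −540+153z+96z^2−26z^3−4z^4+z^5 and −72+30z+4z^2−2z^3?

By polynomial division,
  z^5−4z^4−26z^3+96z^2+153z−540 = (−(1/2)z^2+z+15/2)(−2z^3+4z^2+30z−72) + (0)
Last nonzero remainder: −2z^3+4z^2+30z−72. Dividing through by −2 gives the monic gcd z^3−2z^2−15z+36.

36−15z−2z^2+z^3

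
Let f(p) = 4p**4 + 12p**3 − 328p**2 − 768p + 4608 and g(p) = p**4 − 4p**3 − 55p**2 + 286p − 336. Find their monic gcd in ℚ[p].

p**2 + 5p − 24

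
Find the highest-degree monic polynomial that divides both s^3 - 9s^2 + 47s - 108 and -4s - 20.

1

Apply the Euclidean algorithm:
  s^3 - 9s^2 + 47s - 108 = (-(1/4)s^2 + (7/2)s - 117/4)(-4s - 20) + (-693)
  -4s - 20 = ((4/693)s + 20/693)(-693) + (0)
The last nonzero remainder is the constant -693, so the polynomials are coprime and gcd = 1.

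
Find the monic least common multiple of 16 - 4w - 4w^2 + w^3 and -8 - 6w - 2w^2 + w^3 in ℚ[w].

32 + 24w - 10w^3 - 2w^4 + w^5

By polynomial division,
  w^3 - 4w^2 - 4w + 16 = (w^3 - 2w^2 - 6w - 8) + (-2w^2 + 2w + 24)
  w^3 - 2w^2 - 6w - 8 = (-(1/2)w + 1/2)(-2w^2 + 2w + 24) + (5w - 20)
  -2w^2 + 2w + 24 = (-(2/5)w - 6/5)(5w - 20) + (0)
Last nonzero remainder: 5w - 20. Dividing through by 5 gives the monic gcd w - 4.
Then lcm(f, g) = f·g / gcd(f, g); expanding and making the result monic gives the answer.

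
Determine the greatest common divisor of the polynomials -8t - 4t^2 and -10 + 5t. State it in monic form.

1

Apply the Euclidean algorithm:
  -4t^2 - 8t = (-(4/5)t - 16/5)(5t - 10) + (-32)
  5t - 10 = (-(5/32)t + 5/16)(-32) + (0)
The last nonzero remainder is the constant -32, so the polynomials are coprime and gcd = 1.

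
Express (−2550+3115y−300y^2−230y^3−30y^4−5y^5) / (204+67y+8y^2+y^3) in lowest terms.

Euclidean algorithm in ℚ[y]:
  −5y^5−30y^4−230y^3−300y^2+3115y−2550 = (−5y^2+10y+25)(y^3+8y^2+67y+204) + (−150y^2−600y−7650)
  y^3+8y^2+67y+204 = (−(1/150)y−2/75)(−150y^2−600y−7650) + (0)
Last nonzero remainder: −150y^2−600y−7650. Dividing through by −150 gives the monic gcd y^2+4y+51.
Cancel y^2+4y+51 from numerator and denominator to get the reduced form.

(−50+65y−10y^2−5y^3)/(4+y)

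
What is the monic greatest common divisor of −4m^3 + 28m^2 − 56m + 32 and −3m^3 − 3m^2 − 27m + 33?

m − 1

Euclidean algorithm in ℚ[m]:
  −4m^3 + 28m^2 − 56m + 32 = (4/3)(−3m^3 − 3m^2 − 27m + 33) + (32m^2 − 20m − 12)
  −3m^3 − 3m^2 − 27m + 33 = (−(3/32)m − 39/256)(32m^2 − 20m − 12) + (−(1995/64)m + 1995/64)
  32m^2 − 20m − 12 = (−(2048/1995)m − 256/665)(−(1995/64)m + 1995/64) + (0)
Last nonzero remainder: −(1995/64)m + 1995/64. Dividing through by −1995/64 gives the monic gcd m − 1.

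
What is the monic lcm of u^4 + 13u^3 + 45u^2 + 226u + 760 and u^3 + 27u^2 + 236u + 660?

u^6 + 30u^5 + 332u^4 + 1849u^3 + 7572u^2 + 27836u + 50160

By polynomial division,
  u^4 + 13u^3 + 45u^2 + 226u + 760 = (u - 14)(u^3 + 27u^2 + 236u + 660) + (187u^2 + 2870u + 10000)
  u^3 + 27u^2 + 236u + 660 = ((1/187)u + 2179/34969)(187u^2 + 2870u + 10000) + ((128954/34969)u + 1289540/34969)
  187u^2 + 2870u + 10000 = ((6539203/128954)u + 17484500/64477)((128954/34969)u + 1289540/34969) + (0)
Last nonzero remainder: (128954/34969)u + 1289540/34969. Dividing through by 128954/34969 gives the monic gcd u + 10.
Then lcm(f, g) = f·g / gcd(f, g); expanding and making the result monic gives the answer.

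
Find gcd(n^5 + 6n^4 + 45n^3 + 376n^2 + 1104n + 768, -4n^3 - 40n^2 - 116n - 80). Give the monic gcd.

By polynomial division,
  n^5 + 6n^4 + 45n^3 + 376n^2 + 1104n + 768 = (-(1/4)n^2 + n - 14)(-4n^3 - 40n^2 - 116n - 80) + (-88n^2 - 440n - 352)
  -4n^3 - 40n^2 - 116n - 80 = ((1/22)n + 5/22)(-88n^2 - 440n - 352) + (0)
Last nonzero remainder: -88n^2 - 440n - 352. Dividing through by -88 gives the monic gcd n^2 + 5n + 4.

n^2 + 5n + 4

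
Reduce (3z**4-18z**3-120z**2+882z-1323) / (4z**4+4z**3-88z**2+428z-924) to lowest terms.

Repeated division with remainder:
  3z**4-18z**3-120z**2+882z-1323 = (3/4)(4z**4+4z**3-88z**2+428z-924) + (-21z**3-54z**2+561z-630)
  4z**4+4z**3-88z**2+428z-924 = (-(4/21)z+44/147)(-21z**3-54z**2+561z-630) + ((1716/49)z**2+(6864/49)z-5148/7)
  -21z**3-54z**2+561z-630 = (-(343/572)z+245/286)((1716/49)z**2+(6864/49)z-5148/7) + (0)
Last nonzero remainder: (1716/49)z**2+(6864/49)z-5148/7. Dividing through by 1716/49 gives the monic gcd z**2+4z-21.
Cancel z**2+4z-21 from numerator and denominator to get the reduced form.

(3z**2-30z+63)/(4z**2-12z+44)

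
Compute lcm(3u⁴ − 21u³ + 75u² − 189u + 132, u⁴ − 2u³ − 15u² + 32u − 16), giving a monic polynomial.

u⁶ − 4u⁵ + 40u³ − 245u² + 384u − 176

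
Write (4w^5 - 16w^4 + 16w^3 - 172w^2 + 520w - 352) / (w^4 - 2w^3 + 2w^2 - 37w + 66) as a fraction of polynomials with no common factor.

(4w^2 - 20w + 16)/(w - 3)

By polynomial division,
  4w^5 - 16w^4 + 16w^3 - 172w^2 + 520w - 352 = (4w - 8)(w^4 - 2w^3 + 2w^2 - 37w + 66) + (-8w^3 - 8w^2 - 40w + 176)
  w^4 - 2w^3 + 2w^2 - 37w + 66 = (-(1/8)w + 3/8)(-8w^3 - 8w^2 - 40w + 176) + (0)
Last nonzero remainder: -8w^3 - 8w^2 - 40w + 176. Dividing through by -8 gives the monic gcd w^3 + w^2 + 5w - 22.
Cancel w^3 + w^2 + 5w - 22 from numerator and denominator to get the reduced form.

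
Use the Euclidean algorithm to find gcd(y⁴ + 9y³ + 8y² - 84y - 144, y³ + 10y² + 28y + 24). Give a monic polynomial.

y² + 8y + 12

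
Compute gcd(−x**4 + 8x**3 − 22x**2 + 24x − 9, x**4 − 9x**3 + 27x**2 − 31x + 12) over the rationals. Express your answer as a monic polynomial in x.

Euclidean algorithm in ℚ[x]:
  −x**4 + 8x**3 − 22x**2 + 24x − 9 = (−1)(x**4 − 9x**3 + 27x**2 − 31x + 12) + (−x**3 + 5x**2 − 7x + 3)
  x**4 − 9x**3 + 27x**2 − 31x + 12 = (−x + 4)(−x**3 + 5x**2 − 7x + 3) + (0)
Last nonzero remainder: −x**3 + 5x**2 − 7x + 3. Dividing through by −1 gives the monic gcd x**3 − 5x**2 + 7x − 3.

x**3 − 5x**2 + 7x − 3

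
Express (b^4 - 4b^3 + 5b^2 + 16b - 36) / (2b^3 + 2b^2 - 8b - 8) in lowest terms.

(b^2 - 4b + 9)/(2b + 2)

Repeated division with remainder:
  b^4 - 4b^3 + 5b^2 + 16b - 36 = ((1/2)b - 5/2)(2b^3 + 2b^2 - 8b - 8) + (14b^2 - 56)
  2b^3 + 2b^2 - 8b - 8 = ((1/7)b + 1/7)(14b^2 - 56) + (0)
Last nonzero remainder: 14b^2 - 56. Dividing through by 14 gives the monic gcd b^2 - 4.
Cancel b^2 - 4 from numerator and denominator to get the reduced form.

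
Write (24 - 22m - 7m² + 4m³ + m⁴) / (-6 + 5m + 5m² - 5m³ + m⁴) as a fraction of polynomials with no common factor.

By polynomial division,
  m⁴ + 4m³ - 7m² - 22m + 24 = (m⁴ - 5m³ + 5m² + 5m - 6) + (9m³ - 12m² - 27m + 30)
  m⁴ - 5m³ + 5m² + 5m - 6 = ((1/9)m - 11/27)(9m³ - 12m² - 27m + 30) + ((28/9)m² - (28/3)m + 56/9)
  9m³ - 12m² - 27m + 30 = ((81/28)m + 135/28)((28/9)m² - (28/3)m + 56/9) + (0)
Last nonzero remainder: (28/9)m² - (28/3)m + 56/9. Dividing through by 28/9 gives the monic gcd m² - 3m + 2.
Cancel m² - 3m + 2 from numerator and denominator to get the reduced form.

(12 + 7m + m²)/(-3 - 2m + m²)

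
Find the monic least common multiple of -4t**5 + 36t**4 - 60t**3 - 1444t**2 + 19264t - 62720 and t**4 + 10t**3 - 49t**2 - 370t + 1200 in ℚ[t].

t**7 - 2t**6 - 78t**5 + 736t**4 - 2739t**3 - 28862t**2 + 254240t - 470400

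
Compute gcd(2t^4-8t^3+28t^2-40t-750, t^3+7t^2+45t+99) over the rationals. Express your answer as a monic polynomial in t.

t+3

Euclidean algorithm in ℚ[t]:
  2t^4-8t^3+28t^2-40t-750 = (2t-22)(t^3+7t^2+45t+99) + (92t^2+752t+1428)
  t^3+7t^2+45t+99 = ((1/92)t-27/2116)(92t^2+752t+1428) + ((20670/529)t+62010/529)
  92t^2+752t+1428 = ((24334/10335)t+125902/10335)((20670/529)t+62010/529) + (0)
Last nonzero remainder: (20670/529)t+62010/529. Dividing through by 20670/529 gives the monic gcd t+3.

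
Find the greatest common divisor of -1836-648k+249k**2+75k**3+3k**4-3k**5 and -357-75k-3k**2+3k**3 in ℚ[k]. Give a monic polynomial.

17+6k+k**2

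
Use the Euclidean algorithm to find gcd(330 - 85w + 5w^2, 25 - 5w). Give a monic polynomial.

Apply the Euclidean algorithm:
  5w^2 - 85w + 330 = (-w + 12)(-5w + 25) + (30)
  -5w + 25 = (-(1/6)w + 5/6)(30) + (0)
The last nonzero remainder is the constant 30, so the polynomials are coprime and gcd = 1.

1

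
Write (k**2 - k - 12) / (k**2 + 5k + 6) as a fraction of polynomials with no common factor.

Euclidean algorithm in ℚ[k]:
  k**2 - k - 12 = (k**2 + 5k + 6) + (-6k - 18)
  k**2 + 5k + 6 = (-(1/6)k - 1/3)(-6k - 18) + (0)
Last nonzero remainder: -6k - 18. Dividing through by -6 gives the monic gcd k + 3.
Cancel k + 3 from numerator and denominator to get the reduced form.

(k - 4)/(k + 2)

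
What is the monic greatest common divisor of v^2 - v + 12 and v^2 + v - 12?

1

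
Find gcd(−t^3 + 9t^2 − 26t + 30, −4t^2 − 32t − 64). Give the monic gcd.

By polynomial division,
  −t^3 + 9t^2 − 26t + 30 = ((1/4)t − 17/4)(−4t^2 − 32t − 64) + (−146t − 242)
  −4t^2 − 32t − 64 = ((2/73)t + 926/5329)(−146t − 242) + (−116964/5329)
  −146t − 242 = ((389017/58482)t + 644809/58482)(−116964/5329) + (0)
The last nonzero remainder is the constant −116964/5329, so the polynomials are coprime and gcd = 1.

1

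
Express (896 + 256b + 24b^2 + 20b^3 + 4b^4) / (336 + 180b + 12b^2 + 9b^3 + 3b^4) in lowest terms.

By polynomial division,
  4b^4 + 20b^3 + 24b^2 + 256b + 896 = (4/3)(3b^4 + 9b^3 + 12b^2 + 180b + 336) + (8b^3 + 8b^2 + 16b + 448)
  3b^4 + 9b^3 + 12b^2 + 180b + 336 = ((3/8)b + 3/4)(8b^3 + 8b^2 + 16b + 448) + (0)
Last nonzero remainder: 8b^3 + 8b^2 + 16b + 448. Dividing through by 8 gives the monic gcd b^3 + b^2 + 2b + 56.
Cancel b^3 + b^2 + 2b + 56 from numerator and denominator to get the reduced form.

(16 + 4b)/(6 + 3b)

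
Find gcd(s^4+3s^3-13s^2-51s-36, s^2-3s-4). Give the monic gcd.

s^2-3s-4

Euclidean algorithm in ℚ[s]:
  s^4+3s^3-13s^2-51s-36 = (s^2+6s+9)(s^2-3s-4) + (0)
The last nonzero remainder s^2-3s-4 is already monic.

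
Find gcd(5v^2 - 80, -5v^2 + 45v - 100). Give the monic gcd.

By polynomial division,
  5v^2 - 80 = (-1)(-5v^2 + 45v - 100) + (45v - 180)
  -5v^2 + 45v - 100 = (-(1/9)v + 5/9)(45v - 180) + (0)
Last nonzero remainder: 45v - 180. Dividing through by 45 gives the monic gcd v - 4.

v - 4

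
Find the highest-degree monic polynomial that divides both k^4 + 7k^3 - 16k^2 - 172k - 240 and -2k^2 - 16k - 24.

k^2 + 8k + 12

Apply the Euclidean algorithm:
  k^4 + 7k^3 - 16k^2 - 172k - 240 = (-(1/2)k^2 + (1/2)k + 10)(-2k^2 - 16k - 24) + (0)
Last nonzero remainder: -2k^2 - 16k - 24. Dividing through by -2 gives the monic gcd k^2 + 8k + 12.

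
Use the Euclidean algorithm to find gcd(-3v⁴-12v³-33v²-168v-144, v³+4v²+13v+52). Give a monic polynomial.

v+4

Euclidean algorithm in ℚ[v]:
  -3v⁴-12v³-33v²-168v-144 = (-3v)(v³+4v²+13v+52) + (6v²-12v-144)
  v³+4v²+13v+52 = ((1/6)v+1)(6v²-12v-144) + (49v+196)
  6v²-12v-144 = ((6/49)v-36/49)(49v+196) + (0)
Last nonzero remainder: 49v+196. Dividing through by 49 gives the monic gcd v+4.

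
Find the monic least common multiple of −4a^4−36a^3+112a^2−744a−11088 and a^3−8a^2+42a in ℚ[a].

a^5+9a^4−28a^3+186a^2+2772a

Apply the Euclidean algorithm:
  −4a^4−36a^3+112a^2−744a−11088 = (−4a−68)(a^3−8a^2+42a) + (−264a^2+2112a−11088)
  a^3−8a^2+42a = (−(1/264)a)(−264a^2+2112a−11088) + (0)
Last nonzero remainder: −264a^2+2112a−11088. Dividing through by −264 gives the monic gcd a^2−8a+42.
Then lcm(f, g) = f·g / gcd(f, g); expanding and making the result monic gives the answer.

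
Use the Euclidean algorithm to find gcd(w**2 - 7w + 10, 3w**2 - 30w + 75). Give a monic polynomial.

w - 5

By polynomial division,
  w**2 - 7w + 10 = (1/3)(3w**2 - 30w + 75) + (3w - 15)
  3w**2 - 30w + 75 = (w - 5)(3w - 15) + (0)
Last nonzero remainder: 3w - 15. Dividing through by 3 gives the monic gcd w - 5.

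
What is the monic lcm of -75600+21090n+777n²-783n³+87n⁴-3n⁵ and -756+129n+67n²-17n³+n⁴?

Euclidean algorithm in ℚ[n]:
  -3n⁵+87n⁴-783n³+777n²+21090n-75600 = (-3n+36)(n⁴-17n³+67n²+129n-756) + (30n³-1248n²+14178n-48384)
  n⁴-17n³+67n²+129n-756 = ((1/30)n+41/50)(30n³-1248n²+14178n-48384) + ((15444/25)n²-(247104/25)n+972972/25)
  30n³-1248n²+14178n-48384 = ((125/2574)n-1600/1287)((15444/25)n²-(247104/25)n+972972/25) + (0)
Last nonzero remainder: (15444/25)n²-(247104/25)n+972972/25. Dividing through by 15444/25 gives the monic gcd n²-16n+63.
Then lcm(f, g) = f·g / gcd(f, g); expanding and making the result monic gives the answer.

-302400+59160n+35338n²-9903n³-172n⁴+278n⁵-30n⁶+n⁷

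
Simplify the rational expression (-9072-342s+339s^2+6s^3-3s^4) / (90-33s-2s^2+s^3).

(-1512+195s+24s^2-3s^3)/(15-8s+s^2)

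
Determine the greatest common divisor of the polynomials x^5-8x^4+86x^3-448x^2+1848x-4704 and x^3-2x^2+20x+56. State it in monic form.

x^2-4x+28

Euclidean algorithm in ℚ[x]:
  x^5-8x^4+86x^3-448x^2+1848x-4704 = (x^2-6x+54)(x^3-2x^2+20x+56) + (-276x^2+1104x-7728)
  x^3-2x^2+20x+56 = (-(1/276)x-1/138)(-276x^2+1104x-7728) + (0)
Last nonzero remainder: -276x^2+1104x-7728. Dividing through by -276 gives the monic gcd x^2-4x+28.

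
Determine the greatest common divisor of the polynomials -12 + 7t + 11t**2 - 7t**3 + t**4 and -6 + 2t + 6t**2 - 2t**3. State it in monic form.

3 - t - 3t**2 + t**3

Euclidean algorithm in ℚ[t]:
  t**4 - 7t**3 + 11t**2 + 7t - 12 = (-(1/2)t + 2)(-2t**3 + 6t**2 + 2t - 6) + (0)
Last nonzero remainder: -2t**3 + 6t**2 + 2t - 6. Dividing through by -2 gives the monic gcd t**3 - 3t**2 - t + 3.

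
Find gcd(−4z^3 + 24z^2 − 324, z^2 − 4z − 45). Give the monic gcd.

1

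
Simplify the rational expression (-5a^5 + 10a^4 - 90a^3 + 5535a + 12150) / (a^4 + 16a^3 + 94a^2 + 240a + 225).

(-5a^3 + 40a^2 - 285a + 1350)/(a^2 + 10a + 25)

Apply the Euclidean algorithm:
  -5a^5 + 10a^4 - 90a^3 + 5535a + 12150 = (-5a + 90)(a^4 + 16a^3 + 94a^2 + 240a + 225) + (-1060a^3 - 7260a^2 - 14940a - 8100)
  a^4 + 16a^3 + 94a^2 + 240a + 225 = (-(1/1060)a - 97/11236)(-1060a^3 - 7260a^2 - 14940a - 8100) + ((48400/2809)a^2 + (290400/2809)a + 435600/2809)
  -1060a^3 - 7260a^2 - 14940a - 8100 = (-(148877/2420)a - 25281/484)((48400/2809)a^2 + (290400/2809)a + 435600/2809) + (0)
Last nonzero remainder: (48400/2809)a^2 + (290400/2809)a + 435600/2809. Dividing through by 48400/2809 gives the monic gcd a^2 + 6a + 9.
Cancel a^2 + 6a + 9 from numerator and denominator to get the reduced form.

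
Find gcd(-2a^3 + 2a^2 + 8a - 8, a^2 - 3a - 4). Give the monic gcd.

Apply the Euclidean algorithm:
  -2a^3 + 2a^2 + 8a - 8 = (-2a - 4)(a^2 - 3a - 4) + (-12a - 24)
  a^2 - 3a - 4 = (-(1/12)a + 5/12)(-12a - 24) + (6)
  -12a - 24 = (-2a - 4)(6) + (0)
The last nonzero remainder is the constant 6, so the polynomials are coprime and gcd = 1.

1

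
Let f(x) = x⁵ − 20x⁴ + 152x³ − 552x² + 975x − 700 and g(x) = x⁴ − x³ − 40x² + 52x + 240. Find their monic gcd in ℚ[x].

Apply the Euclidean algorithm:
  x⁵ − 20x⁴ + 152x³ − 552x² + 975x − 700 = (x − 19)(x⁴ − x³ − 40x² + 52x + 240) + (173x³ − 1364x² + 1723x + 3860)
  x⁴ − x³ − 40x² + 52x + 240 = ((1/173)x + 1191/29929)(173x³ − 1364x² + 1723x + 3860) + ((129285/29929)x² − (1163565/29929)x + 2585700/29929)
  173x³ − 1364x² + 1723x + 3860 = ((5177717/129285)x + 5776297/129285)((129285/29929)x² − (1163565/29929)x + 2585700/29929) + (0)
Last nonzero remainder: (129285/29929)x² − (1163565/29929)x + 2585700/29929. Dividing through by 129285/29929 gives the monic gcd x² − 9x + 20.

x² − 9x + 20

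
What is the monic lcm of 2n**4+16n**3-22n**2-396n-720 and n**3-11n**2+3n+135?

n**5-n**4-83n**3-99n**2+1422n+3240

Apply the Euclidean algorithm:
  2n**4+16n**3-22n**2-396n-720 = (2n+38)(n**3-11n**2+3n+135) + (390n**2-780n-5850)
  n**3-11n**2+3n+135 = ((1/390)n-3/130)(390n**2-780n-5850) + (0)
Last nonzero remainder: 390n**2-780n-5850. Dividing through by 390 gives the monic gcd n**2-2n-15.
Then lcm(f, g) = f·g / gcd(f, g); expanding and making the result monic gives the answer.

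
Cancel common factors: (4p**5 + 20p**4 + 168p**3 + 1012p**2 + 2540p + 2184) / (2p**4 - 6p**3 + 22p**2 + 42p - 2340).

(2p**3 + 14p**2 + 34p + 28)/(p**2 - p - 30)

Euclidean algorithm in ℚ[p]:
  4p**5 + 20p**4 + 168p**3 + 1012p**2 + 2540p + 2184 = (2p + 16)(2p**4 - 6p**3 + 22p**2 + 42p - 2340) + (220p**3 + 576p**2 + 6548p + 39624)
  2p**4 - 6p**3 + 22p**2 + 42p - 2340 = ((1/110)p - 309/6050)(220p**3 + 576p**2 + 6548p + 39624) + (-(24528/3025)p**2 + (49056/3025)p - 956592/3025)
  220p**3 + 576p**2 + 6548p + 39624 = (-(166375/6132)p - 384175/3066)(-(24528/3025)p**2 + (49056/3025)p - 956592/3025) + (0)
Last nonzero remainder: -(24528/3025)p**2 + (49056/3025)p - 956592/3025. Dividing through by -24528/3025 gives the monic gcd p**2 - 2p + 39.
Cancel p**2 - 2p + 39 from numerator and denominator to get the reduced form.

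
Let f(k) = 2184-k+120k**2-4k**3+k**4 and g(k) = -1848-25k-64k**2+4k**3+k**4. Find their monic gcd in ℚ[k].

21+k+k**2

By polynomial division,
  k**4-4k**3+120k**2-k+2184 = (k**4+4k**3-64k**2-25k-1848) + (-8k**3+184k**2+24k+4032)
  k**4+4k**3-64k**2-25k-1848 = (-(1/8)k-27/8)(-8k**3+184k**2+24k+4032) + (560k**2+560k+11760)
  -8k**3+184k**2+24k+4032 = (-(1/70)k+12/35)(560k**2+560k+11760) + (0)
Last nonzero remainder: 560k**2+560k+11760. Dividing through by 560 gives the monic gcd k**2+k+21.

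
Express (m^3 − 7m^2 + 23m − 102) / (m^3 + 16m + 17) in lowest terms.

Repeated division with remainder:
  m^3 − 7m^2 + 23m − 102 = (m^3 + 16m + 17) + (−7m^2 + 7m − 119)
  m^3 + 16m + 17 = (−(1/7)m − 1/7)(−7m^2 + 7m − 119) + (0)
Last nonzero remainder: −7m^2 + 7m − 119. Dividing through by −7 gives the monic gcd m^2 − m + 17.
Cancel m^2 − m + 17 from numerator and denominator to get the reduced form.

(m − 6)/(m + 1)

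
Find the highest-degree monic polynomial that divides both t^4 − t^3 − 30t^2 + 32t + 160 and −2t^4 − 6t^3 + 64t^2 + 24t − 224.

t^2 − 2t − 8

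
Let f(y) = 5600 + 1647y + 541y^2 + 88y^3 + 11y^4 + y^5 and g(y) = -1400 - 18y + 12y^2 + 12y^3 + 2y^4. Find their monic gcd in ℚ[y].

175 + 46y + 10y^2 + y^3

By polynomial division,
  y^5 + 11y^4 + 88y^3 + 541y^2 + 1647y + 5600 = ((1/2)y + 5/2)(2y^4 + 12y^3 + 12y^2 - 18y - 1400) + (52y^3 + 520y^2 + 2392y + 9100)
  2y^4 + 12y^3 + 12y^2 - 18y - 1400 = ((1/26)y - 2/13)(52y^3 + 520y^2 + 2392y + 9100) + (0)
Last nonzero remainder: 52y^3 + 520y^2 + 2392y + 9100. Dividing through by 52 gives the monic gcd y^3 + 10y^2 + 46y + 175.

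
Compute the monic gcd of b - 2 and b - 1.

1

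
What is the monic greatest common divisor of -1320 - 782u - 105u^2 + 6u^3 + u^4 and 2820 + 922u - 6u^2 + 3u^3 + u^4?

Apply the Euclidean algorithm:
  u^4 + 6u^3 - 105u^2 - 782u - 1320 = (u^4 + 3u^3 - 6u^2 + 922u + 2820) + (3u^3 - 99u^2 - 1704u - 4140)
  u^4 + 3u^3 - 6u^2 + 922u + 2820 = ((1/3)u + 12)(3u^3 - 99u^2 - 1704u - 4140) + (1750u^2 + 22750u + 52500)
  3u^3 - 99u^2 - 1704u - 4140 = ((3/1750)u - 69/875)(1750u^2 + 22750u + 52500) + (0)
Last nonzero remainder: 1750u^2 + 22750u + 52500. Dividing through by 1750 gives the monic gcd u^2 + 13u + 30.

30 + 13u + u^2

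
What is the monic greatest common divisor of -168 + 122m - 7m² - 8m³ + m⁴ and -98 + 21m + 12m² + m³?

-2 + m

Apply the Euclidean algorithm:
  m⁴ - 8m³ - 7m² + 122m - 168 = (m - 20)(m³ + 12m² + 21m - 98) + (212m² + 640m - 2128)
  m³ + 12m² + 21m - 98 = ((1/212)m + 119/2809)(212m² + 640m - 2128) + ((11025/2809)m - 22050/2809)
  212m² + 640m - 2128 = ((595508/11025)m + 426968/1575)((11025/2809)m - 22050/2809) + (0)
Last nonzero remainder: (11025/2809)m - 22050/2809. Dividing through by 11025/2809 gives the monic gcd m - 2.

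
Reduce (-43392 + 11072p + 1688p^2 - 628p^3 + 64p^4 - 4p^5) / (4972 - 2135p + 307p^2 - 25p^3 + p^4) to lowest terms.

(96 + 8p - 4p^2)/(-11 + p)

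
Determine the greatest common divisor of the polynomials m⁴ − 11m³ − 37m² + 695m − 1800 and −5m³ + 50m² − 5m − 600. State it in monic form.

m − 5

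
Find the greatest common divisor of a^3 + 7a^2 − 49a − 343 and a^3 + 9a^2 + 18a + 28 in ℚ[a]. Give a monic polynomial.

a + 7

Euclidean algorithm in ℚ[a]:
  a^3 + 7a^2 − 49a − 343 = (a^3 + 9a^2 + 18a + 28) + (−2a^2 − 67a − 371)
  a^3 + 9a^2 + 18a + 28 = (−(1/2)a + 49/4)(−2a^2 − 67a − 371) + ((2613/4)a + 18291/4)
  −2a^2 − 67a − 371 = (−(8/2613)a − 212/2613)((2613/4)a + 18291/4) + (0)
Last nonzero remainder: (2613/4)a + 18291/4. Dividing through by 2613/4 gives the monic gcd a + 7.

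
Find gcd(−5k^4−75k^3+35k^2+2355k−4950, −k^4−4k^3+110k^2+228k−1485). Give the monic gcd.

Apply the Euclidean algorithm:
  −5k^4−75k^3+35k^2+2355k−4950 = (5)(−k^4−4k^3+110k^2+228k−1485) + (−55k^3−515k^2+1215k+2475)
  −k^4−4k^3+110k^2+228k−1485 = ((1/55)k−59/605)(−55k^3−515k^2+1215k+2475) + ((4560/121)k^2+(36480/121)k−13680/11)
  −55k^3−515k^2+1215k+2475 = (−(1331/912)k−605/304)((4560/121)k^2+(36480/121)k−13680/11) + (0)
Last nonzero remainder: (4560/121)k^2+(36480/121)k−13680/11. Dividing through by 4560/121 gives the monic gcd k^2+8k−33.

k^2+8k−33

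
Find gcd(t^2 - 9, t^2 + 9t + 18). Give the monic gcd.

By polynomial division,
  t^2 - 9 = (t^2 + 9t + 18) + (-9t - 27)
  t^2 + 9t + 18 = (-(1/9)t - 2/3)(-9t - 27) + (0)
Last nonzero remainder: -9t - 27. Dividing through by -9 gives the monic gcd t + 3.

t + 3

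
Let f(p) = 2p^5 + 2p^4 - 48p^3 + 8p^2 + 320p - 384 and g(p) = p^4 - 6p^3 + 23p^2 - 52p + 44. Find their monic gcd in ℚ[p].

By polynomial division,
  2p^5 + 2p^4 - 48p^3 + 8p^2 + 320p - 384 = (2p + 14)(p^4 - 6p^3 + 23p^2 - 52p + 44) + (-10p^3 - 210p^2 + 960p - 1000)
  p^4 - 6p^3 + 23p^2 - 52p + 44 = (-(1/10)p + 27/10)(-10p^3 - 210p^2 + 960p - 1000) + (686p^2 - 2744p + 2744)
  -10p^3 - 210p^2 + 960p - 1000 = (-(5/343)p - 125/343)(686p^2 - 2744p + 2744) + (0)
Last nonzero remainder: 686p^2 - 2744p + 2744. Dividing through by 686 gives the monic gcd p^2 - 4p + 4.

p^2 - 4p + 4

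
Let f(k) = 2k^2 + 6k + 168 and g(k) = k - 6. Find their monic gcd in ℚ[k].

Repeated division with remainder:
  2k^2 + 6k + 168 = (2k + 18)(k - 6) + (276)
  k - 6 = ((1/276)k - 1/46)(276) + (0)
The last nonzero remainder is the constant 276, so the polynomials are coprime and gcd = 1.

1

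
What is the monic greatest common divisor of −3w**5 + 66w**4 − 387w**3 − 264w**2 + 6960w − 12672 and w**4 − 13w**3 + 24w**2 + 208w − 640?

Repeated division with remainder:
  −3w**5 + 66w**4 − 387w**3 − 264w**2 + 6960w − 12672 = (−3w + 27)(w**4 − 13w**3 + 24w**2 + 208w − 640) + (36w**3 − 288w**2 − 576w + 4608)
  w**4 − 13w**3 + 24w**2 + 208w − 640 = ((1/36)w − 5/36)(36w**3 − 288w**2 − 576w + 4608) + (0)
Last nonzero remainder: 36w**3 − 288w**2 − 576w + 4608. Dividing through by 36 gives the monic gcd w**3 − 8w**2 − 16w + 128.

w**3 − 8w**2 − 16w + 128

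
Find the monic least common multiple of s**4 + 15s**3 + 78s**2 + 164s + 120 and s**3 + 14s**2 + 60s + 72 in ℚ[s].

s**5 + 21s**4 + 168s**3 + 632s**2 + 1104s + 720

By polynomial division,
  s**4 + 15s**3 + 78s**2 + 164s + 120 = (s + 1)(s**3 + 14s**2 + 60s + 72) + (4s**2 + 32s + 48)
  s**3 + 14s**2 + 60s + 72 = ((1/4)s + 3/2)(4s**2 + 32s + 48) + (0)
Last nonzero remainder: 4s**2 + 32s + 48. Dividing through by 4 gives the monic gcd s**2 + 8s + 12.
Then lcm(f, g) = f·g / gcd(f, g); expanding and making the result monic gives the answer.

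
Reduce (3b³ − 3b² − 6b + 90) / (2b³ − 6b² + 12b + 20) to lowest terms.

(3b + 9)/(2b + 2)

By polynomial division,
  3b³ − 3b² − 6b + 90 = (3/2)(2b³ − 6b² + 12b + 20) + (6b² − 24b + 60)
  2b³ − 6b² + 12b + 20 = ((1/3)b + 1/3)(6b² − 24b + 60) + (0)
Last nonzero remainder: 6b² − 24b + 60. Dividing through by 6 gives the monic gcd b² − 4b + 10.
Cancel b² − 4b + 10 from numerator and denominator to get the reduced form.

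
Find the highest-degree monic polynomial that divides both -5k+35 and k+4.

1

Euclidean algorithm in ℚ[k]:
  -5k+35 = (-5)(k+4) + (55)
  k+4 = ((1/55)k+4/55)(55) + (0)
The last nonzero remainder is the constant 55, so the polynomials are coprime and gcd = 1.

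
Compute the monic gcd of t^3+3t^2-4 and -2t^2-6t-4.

t+2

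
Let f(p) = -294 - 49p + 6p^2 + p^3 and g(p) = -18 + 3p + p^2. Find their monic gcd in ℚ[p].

Repeated division with remainder:
  p^3 + 6p^2 - 49p - 294 = (p + 3)(p^2 + 3p - 18) + (-40p - 240)
  p^2 + 3p - 18 = (-(1/40)p + 3/40)(-40p - 240) + (0)
Last nonzero remainder: -40p - 240. Dividing through by -40 gives the monic gcd p + 6.

6 + p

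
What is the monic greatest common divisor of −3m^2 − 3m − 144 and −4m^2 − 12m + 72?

By polynomial division,
  −3m^2 − 3m − 144 = (3/4)(−4m^2 − 12m + 72) + (6m − 198)
  −4m^2 − 12m + 72 = (−(2/3)m − 24)(6m − 198) + (−4680)
  6m − 198 = (−(1/780)m + 11/260)(−4680) + (0)
The last nonzero remainder is the constant −4680, so the polynomials are coprime and gcd = 1.

1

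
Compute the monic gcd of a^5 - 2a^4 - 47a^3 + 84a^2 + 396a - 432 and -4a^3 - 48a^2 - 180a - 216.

a^2 + 9a + 18

Euclidean algorithm in ℚ[a]:
  a^5 - 2a^4 - 47a^3 + 84a^2 + 396a - 432 = (-(1/4)a^2 + (7/2)a - 19)(-4a^3 - 48a^2 - 180a - 216) + (-252a^2 - 2268a - 4536)
  -4a^3 - 48a^2 - 180a - 216 = ((1/63)a + 1/21)(-252a^2 - 2268a - 4536) + (0)
Last nonzero remainder: -252a^2 - 2268a - 4536. Dividing through by -252 gives the monic gcd a^2 + 9a + 18.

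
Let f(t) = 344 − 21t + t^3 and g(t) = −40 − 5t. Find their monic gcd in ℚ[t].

8 + t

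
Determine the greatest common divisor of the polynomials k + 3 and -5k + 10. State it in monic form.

1

Apply the Euclidean algorithm:
  k + 3 = (-1/5)(-5k + 10) + (5)
  -5k + 10 = (-k + 2)(5) + (0)
The last nonzero remainder is the constant 5, so the polynomials are coprime and gcd = 1.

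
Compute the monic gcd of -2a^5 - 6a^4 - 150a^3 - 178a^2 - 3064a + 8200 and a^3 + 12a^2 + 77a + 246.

Repeated division with remainder:
  -2a^5 - 6a^4 - 150a^3 - 178a^2 - 3064a + 8200 = (-2a^2 + 18a - 212)(a^3 + 12a^2 + 77a + 246) + (1472a^2 + 8832a + 60352)
  a^3 + 12a^2 + 77a + 246 = ((1/1472)a + 3/736)(1472a^2 + 8832a + 60352) + (0)
Last nonzero remainder: 1472a^2 + 8832a + 60352. Dividing through by 1472 gives the monic gcd a^2 + 6a + 41.

a^2 + 6a + 41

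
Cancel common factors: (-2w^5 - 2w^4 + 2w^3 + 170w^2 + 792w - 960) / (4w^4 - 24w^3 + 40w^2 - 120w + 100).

(-w^3 - 7w^2 - 36w - 96)/(2w^2 + 10)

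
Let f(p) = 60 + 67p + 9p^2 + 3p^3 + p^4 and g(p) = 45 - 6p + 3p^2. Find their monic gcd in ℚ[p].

15 - 2p + p^2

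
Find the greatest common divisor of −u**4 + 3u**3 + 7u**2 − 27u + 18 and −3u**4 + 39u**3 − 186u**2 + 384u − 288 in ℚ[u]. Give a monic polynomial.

Euclidean algorithm in ℚ[u]:
  −u**4 + 3u**3 + 7u**2 − 27u + 18 = (1/3)(−3u**4 + 39u**3 − 186u**2 + 384u − 288) + (−10u**3 + 69u**2 − 155u + 114)
  −3u**4 + 39u**3 − 186u**2 + 384u − 288 = ((3/10)u − 183/100)(−10u**3 + 69u**2 − 155u + 114) + (−(1323/100)u**2 + (1323/20)u − 3969/50)
  −10u**3 + 69u**2 − 155u + 114 = ((1000/1323)u − 1900/1323)(−(1323/100)u**2 + (1323/20)u − 3969/50) + (0)
Last nonzero remainder: −(1323/100)u**2 + (1323/20)u − 3969/50. Dividing through by −1323/100 gives the monic gcd u**2 − 5u + 6.

u**2 − 5u + 6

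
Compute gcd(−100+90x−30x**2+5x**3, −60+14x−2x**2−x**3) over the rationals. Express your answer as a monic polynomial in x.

10−4x+x**2

By polynomial division,
  5x**3−30x**2+90x−100 = (−5)(−x**3−2x**2+14x−60) + (−40x**2+160x−400)
  −x**3−2x**2+14x−60 = ((1/40)x+3/20)(−40x**2+160x−400) + (0)
Last nonzero remainder: −40x**2+160x−400. Dividing through by −40 gives the monic gcd x**2−4x+10.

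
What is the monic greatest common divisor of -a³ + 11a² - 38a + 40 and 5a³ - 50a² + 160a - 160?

a² - 6a + 8

By polynomial division,
  -a³ + 11a² - 38a + 40 = (-1/5)(5a³ - 50a² + 160a - 160) + (a² - 6a + 8)
  5a³ - 50a² + 160a - 160 = (5a - 20)(a² - 6a + 8) + (0)
The last nonzero remainder a² - 6a + 8 is already monic.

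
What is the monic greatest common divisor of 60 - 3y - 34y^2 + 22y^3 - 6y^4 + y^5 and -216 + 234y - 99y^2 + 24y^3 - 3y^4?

Repeated division with remainder:
  y^5 - 6y^4 + 22y^3 - 34y^2 - 3y + 60 = (-(1/3)y - 2/3)(-3y^4 + 24y^3 - 99y^2 + 234y - 216) + (5y^3 - 22y^2 + 81y - 84)
  -3y^4 + 24y^3 - 99y^2 + 234y - 216 = (-(3/5)y + 54/25)(5y^3 - 22y^2 + 81y - 84) + (-(72/25)y^2 + (216/25)y - 864/25)
  5y^3 - 22y^2 + 81y - 84 = (-(125/72)y + 175/72)(-(72/25)y^2 + (216/25)y - 864/25) + (0)
Last nonzero remainder: -(72/25)y^2 + (216/25)y - 864/25. Dividing through by -72/25 gives the monic gcd y^2 - 3y + 12.

12 - 3y + y^2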